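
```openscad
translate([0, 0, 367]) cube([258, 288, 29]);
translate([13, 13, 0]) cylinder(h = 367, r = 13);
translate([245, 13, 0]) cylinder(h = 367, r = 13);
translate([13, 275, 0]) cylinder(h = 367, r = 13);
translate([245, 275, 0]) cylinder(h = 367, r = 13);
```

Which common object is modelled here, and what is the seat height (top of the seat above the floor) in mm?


A stool. The seat height is 396 mm.

A 258×288×29 slab at z = 367 on four corner cylinders — a stool. The seat top is 367 + 29 = 396 mm.


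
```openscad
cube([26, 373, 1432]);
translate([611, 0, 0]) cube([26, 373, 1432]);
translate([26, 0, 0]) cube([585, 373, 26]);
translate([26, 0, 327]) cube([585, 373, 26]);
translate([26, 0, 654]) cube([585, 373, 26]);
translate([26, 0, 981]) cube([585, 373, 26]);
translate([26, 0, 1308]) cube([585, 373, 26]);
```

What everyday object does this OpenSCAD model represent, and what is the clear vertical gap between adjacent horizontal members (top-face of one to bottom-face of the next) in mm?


A bookshelf. The clear shelf gap is 301 mm.

Two tall side panels with 5 horizontal boards between them — a bookshelf. The first two shelf undersides are at z = 0 and z = 327; with shelf thickness 26, the clear gap is 327 − 0 − 26 = 301 mm.


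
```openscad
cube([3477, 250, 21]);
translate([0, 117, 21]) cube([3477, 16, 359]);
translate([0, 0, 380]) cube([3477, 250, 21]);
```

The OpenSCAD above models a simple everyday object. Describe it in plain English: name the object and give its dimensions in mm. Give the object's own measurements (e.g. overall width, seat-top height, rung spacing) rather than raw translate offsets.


An I-beam lying along x, 3477 mm long. Overall section height 401 mm. Two flanges 250 mm wide (y) and 21 mm thick, one on the floor and one at the top; a web 16 mm thick runs between them, centred on the flange width.


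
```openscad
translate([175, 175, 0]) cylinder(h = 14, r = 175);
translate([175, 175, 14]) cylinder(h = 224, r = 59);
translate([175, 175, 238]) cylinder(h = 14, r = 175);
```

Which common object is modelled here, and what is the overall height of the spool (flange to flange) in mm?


A spool. The overall height is 252 mm.

Three coaxial cylinders, large–small–large — a spool. Two 14 mm flanges and a 224 mm core give 14 + 224 + 14 = 252 mm.


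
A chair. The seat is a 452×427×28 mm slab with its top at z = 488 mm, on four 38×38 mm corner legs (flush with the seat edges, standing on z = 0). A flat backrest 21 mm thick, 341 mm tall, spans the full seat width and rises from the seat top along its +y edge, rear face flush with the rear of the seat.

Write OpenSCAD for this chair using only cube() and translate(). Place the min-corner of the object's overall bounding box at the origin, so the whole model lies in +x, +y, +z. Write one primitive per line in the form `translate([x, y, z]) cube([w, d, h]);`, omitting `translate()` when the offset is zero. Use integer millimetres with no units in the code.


translate([0, 0, 460]) cube([452, 427, 28]);
cube([38, 38, 460]);
translate([414, 0, 0]) cube([38, 38, 460]);
translate([0, 389, 0]) cube([38, 38, 460]);
translate([414, 389, 0]) cube([38, 38, 460]);
translate([0, 406, 488]) cube([452, 21, 341]);


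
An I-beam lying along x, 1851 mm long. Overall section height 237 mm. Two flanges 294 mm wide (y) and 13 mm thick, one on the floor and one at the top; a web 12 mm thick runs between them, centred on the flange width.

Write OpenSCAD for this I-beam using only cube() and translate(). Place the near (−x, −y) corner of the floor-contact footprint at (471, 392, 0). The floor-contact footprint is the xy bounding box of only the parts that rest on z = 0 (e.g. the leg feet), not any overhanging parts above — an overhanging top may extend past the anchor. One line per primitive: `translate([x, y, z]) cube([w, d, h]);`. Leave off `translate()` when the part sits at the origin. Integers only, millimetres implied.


translate([471, 392, 0]) cube([1851, 294, 13]);
translate([471, 533, 13]) cube([1851, 12, 211]);
translate([471, 392, 224]) cube([1851, 294, 13]);


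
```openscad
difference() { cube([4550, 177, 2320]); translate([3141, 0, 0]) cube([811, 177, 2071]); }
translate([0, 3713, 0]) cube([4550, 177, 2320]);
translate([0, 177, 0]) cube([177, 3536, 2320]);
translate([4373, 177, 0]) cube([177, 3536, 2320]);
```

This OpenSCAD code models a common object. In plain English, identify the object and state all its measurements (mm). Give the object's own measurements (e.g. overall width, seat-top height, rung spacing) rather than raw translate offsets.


A single room: four walls, each 2320 mm tall and 177 mm thick, enclosing an outside footprint 4550×3890 mm (x × y), no floor or roof. The front and back walls (−y and +y sides) run the full x-width; the side walls fit between their inner faces. A door opening 811 mm wide and 2071 mm tall is cut through the front wall from the floor up, its −x edge 3141 mm from the wall's −x end.


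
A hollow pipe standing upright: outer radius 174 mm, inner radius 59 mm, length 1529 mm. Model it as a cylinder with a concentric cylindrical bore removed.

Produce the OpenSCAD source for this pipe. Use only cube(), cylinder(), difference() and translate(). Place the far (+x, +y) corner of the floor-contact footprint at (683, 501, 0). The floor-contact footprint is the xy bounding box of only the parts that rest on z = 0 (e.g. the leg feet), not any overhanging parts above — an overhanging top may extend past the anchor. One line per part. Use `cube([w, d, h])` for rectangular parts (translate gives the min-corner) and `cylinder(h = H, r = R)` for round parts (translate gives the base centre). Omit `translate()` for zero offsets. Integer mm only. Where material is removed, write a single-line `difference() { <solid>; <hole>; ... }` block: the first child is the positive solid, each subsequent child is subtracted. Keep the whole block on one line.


difference() { translate([509, 327, 0]) cylinder(h = 1529, r = 174); translate([509, 327, 0]) cylinder(h = 1529, r = 59); }


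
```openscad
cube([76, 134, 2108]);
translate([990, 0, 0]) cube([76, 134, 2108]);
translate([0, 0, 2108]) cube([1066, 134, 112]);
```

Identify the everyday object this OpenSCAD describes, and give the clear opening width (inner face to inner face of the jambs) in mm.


A door frame. The clear opening width is 914 mm.

Two 2108 mm tall posts with a header on top — a door frame. The left jamb is 76 mm wide at x = 0; the right jamb starts at x = 990. The clear opening is 990 − 76 = 914 mm.


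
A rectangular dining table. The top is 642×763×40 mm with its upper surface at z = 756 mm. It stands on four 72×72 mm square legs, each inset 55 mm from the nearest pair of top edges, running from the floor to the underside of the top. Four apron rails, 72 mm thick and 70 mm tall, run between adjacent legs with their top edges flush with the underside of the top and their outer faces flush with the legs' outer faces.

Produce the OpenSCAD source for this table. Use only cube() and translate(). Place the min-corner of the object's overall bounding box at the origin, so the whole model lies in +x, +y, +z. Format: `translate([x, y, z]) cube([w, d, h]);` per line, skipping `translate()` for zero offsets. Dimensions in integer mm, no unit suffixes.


translate([0, 0, 716]) cube([642, 763, 40]);
translate([55, 55, 0]) cube([72, 72, 716]);
translate([515, 55, 0]) cube([72, 72, 716]);
translate([55, 636, 0]) cube([72, 72, 716]);
translate([515, 636, 0]) cube([72, 72, 716]);
translate([127, 55, 646]) cube([388, 72, 70]);
translate([127, 636, 646]) cube([388, 72, 70]);
translate([55, 127, 646]) cube([72, 509, 70]);
translate([515, 127, 646]) cube([72, 509, 70]);


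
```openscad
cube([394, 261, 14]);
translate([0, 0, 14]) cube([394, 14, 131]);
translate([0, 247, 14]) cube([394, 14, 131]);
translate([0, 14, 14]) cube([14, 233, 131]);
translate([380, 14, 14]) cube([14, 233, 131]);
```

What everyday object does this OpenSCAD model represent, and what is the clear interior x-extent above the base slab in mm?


An open box. The internal width is 366 mm.

A 394×261 base slab with four walls standing on it — an open box. The base is 394 mm wide and the walls are 14 mm thick, so the internal width is 394 − 2 × 14 = 366 mm.


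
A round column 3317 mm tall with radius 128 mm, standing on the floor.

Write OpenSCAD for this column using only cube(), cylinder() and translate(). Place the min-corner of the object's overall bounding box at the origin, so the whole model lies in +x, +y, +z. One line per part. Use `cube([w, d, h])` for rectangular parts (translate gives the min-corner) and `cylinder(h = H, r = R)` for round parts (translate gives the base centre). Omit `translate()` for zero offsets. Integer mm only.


translate([128, 128, 0]) cylinder(h = 3317, r = 128);


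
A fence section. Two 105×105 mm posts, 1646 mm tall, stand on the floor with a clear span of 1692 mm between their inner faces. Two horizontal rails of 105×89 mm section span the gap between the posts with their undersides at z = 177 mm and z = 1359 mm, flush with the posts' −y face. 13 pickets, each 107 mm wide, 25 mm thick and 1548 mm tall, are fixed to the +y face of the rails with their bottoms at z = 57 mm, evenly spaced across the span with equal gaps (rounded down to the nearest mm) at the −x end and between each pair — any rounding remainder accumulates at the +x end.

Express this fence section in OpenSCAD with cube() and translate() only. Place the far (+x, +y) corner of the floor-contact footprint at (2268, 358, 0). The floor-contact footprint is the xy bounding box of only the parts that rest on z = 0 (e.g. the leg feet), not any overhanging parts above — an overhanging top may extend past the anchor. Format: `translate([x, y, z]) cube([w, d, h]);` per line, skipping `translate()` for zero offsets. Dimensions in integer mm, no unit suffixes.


translate([366, 253, 0]) cube([105, 105, 1646]);
translate([2163, 253, 0]) cube([105, 105, 1646]);
translate([471, 253, 177]) cube([1692, 105, 89]);
translate([471, 253, 1359]) cube([1692, 105, 89]);
translate([492, 358, 57]) cube([107, 25, 1548]);
translate([620, 358, 57]) cube([107, 25, 1548]);
translate([748, 358, 57]) cube([107, 25, 1548]);
translate([876, 358, 57]) cube([107, 25, 1548]);
translate([1004, 358, 57]) cube([107, 25, 1548]);
translate([1132, 358, 57]) cube([107, 25, 1548]);
translate([1260, 358, 57]) cube([107, 25, 1548]);
translate([1388, 358, 57]) cube([107, 25, 1548]);
translate([1516, 358, 57]) cube([107, 25, 1548]);
translate([1644, 358, 57]) cube([107, 25, 1548]);
translate([1772, 358, 57]) cube([107, 25, 1548]);
translate([1900, 358, 57]) cube([107, 25, 1548]);
translate([2028, 358, 57]) cube([107, 25, 1548]);


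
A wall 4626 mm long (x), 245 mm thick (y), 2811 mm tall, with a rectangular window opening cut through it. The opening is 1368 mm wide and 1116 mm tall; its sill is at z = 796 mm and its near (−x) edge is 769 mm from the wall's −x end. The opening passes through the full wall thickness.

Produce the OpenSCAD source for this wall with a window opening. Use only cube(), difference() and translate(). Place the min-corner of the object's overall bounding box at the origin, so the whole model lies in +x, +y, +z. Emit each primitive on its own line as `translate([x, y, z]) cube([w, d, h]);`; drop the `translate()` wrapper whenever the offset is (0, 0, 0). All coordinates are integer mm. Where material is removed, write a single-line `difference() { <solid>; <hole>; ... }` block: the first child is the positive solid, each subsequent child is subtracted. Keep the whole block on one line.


difference() { cube([4626, 245, 2811]); translate([769, 0, 796]) cube([1368, 245, 1116]); }


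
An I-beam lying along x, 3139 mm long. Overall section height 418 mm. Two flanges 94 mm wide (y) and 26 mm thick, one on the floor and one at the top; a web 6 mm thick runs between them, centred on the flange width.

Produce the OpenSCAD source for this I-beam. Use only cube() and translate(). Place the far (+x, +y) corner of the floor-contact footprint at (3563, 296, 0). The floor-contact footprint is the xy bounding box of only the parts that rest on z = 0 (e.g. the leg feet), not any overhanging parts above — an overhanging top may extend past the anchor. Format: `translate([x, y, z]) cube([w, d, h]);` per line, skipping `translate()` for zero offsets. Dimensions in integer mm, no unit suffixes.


translate([424, 202, 0]) cube([3139, 94, 26]);
translate([424, 246, 26]) cube([3139, 6, 366]);
translate([424, 202, 392]) cube([3139, 94, 26]);


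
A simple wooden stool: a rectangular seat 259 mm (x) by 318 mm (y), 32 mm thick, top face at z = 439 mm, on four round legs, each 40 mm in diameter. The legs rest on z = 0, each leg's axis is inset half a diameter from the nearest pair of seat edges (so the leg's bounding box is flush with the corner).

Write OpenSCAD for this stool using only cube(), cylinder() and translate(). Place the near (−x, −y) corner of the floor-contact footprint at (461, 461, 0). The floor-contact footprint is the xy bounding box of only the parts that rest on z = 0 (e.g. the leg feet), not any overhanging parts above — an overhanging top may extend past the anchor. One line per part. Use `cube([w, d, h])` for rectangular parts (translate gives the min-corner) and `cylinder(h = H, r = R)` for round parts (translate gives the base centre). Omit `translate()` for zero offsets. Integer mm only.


translate([461, 461, 407]) cube([259, 318, 32]);
translate([481, 481, 0]) cylinder(h = 407, r = 20);
translate([700, 481, 0]) cylinder(h = 407, r = 20);
translate([481, 759, 0]) cylinder(h = 407, r = 20);
translate([700, 759, 0]) cylinder(h = 407, r = 20);


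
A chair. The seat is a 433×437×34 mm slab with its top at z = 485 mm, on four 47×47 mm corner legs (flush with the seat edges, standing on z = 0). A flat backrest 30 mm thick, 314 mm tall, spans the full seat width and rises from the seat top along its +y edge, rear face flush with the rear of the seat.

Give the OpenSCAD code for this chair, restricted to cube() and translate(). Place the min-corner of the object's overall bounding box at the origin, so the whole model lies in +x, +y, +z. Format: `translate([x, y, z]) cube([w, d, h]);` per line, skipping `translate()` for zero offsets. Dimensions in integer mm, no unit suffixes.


// leg_h = 485 - 34 = 451
translate([0, 0, 451]) cube([433, 437, 34]);
cube([47, 47, 451]);
translate([386, 0, 0]) cube([47, 47, 451]);
translate([0, 390, 0]) cube([47, 47, 451]);
translate([386, 390, 0]) cube([47, 47, 451]);
translate([0, 407, 485]) cube([433, 30, 314]);


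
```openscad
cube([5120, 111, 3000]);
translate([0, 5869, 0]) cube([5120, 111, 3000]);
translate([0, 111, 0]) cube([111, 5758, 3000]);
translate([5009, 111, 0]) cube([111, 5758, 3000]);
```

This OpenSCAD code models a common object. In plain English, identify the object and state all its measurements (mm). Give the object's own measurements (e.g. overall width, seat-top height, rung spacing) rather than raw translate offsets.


The wall frame of a small rectangular building: four walls, each 3000 mm tall and 111 mm thick, enclosing a footprint 5120 mm (x) by 5980 mm (y) outside-to-outside, with no floor or roof. The front and back walls (the −y and +y sides) span the full width; the two side walls fit between them.


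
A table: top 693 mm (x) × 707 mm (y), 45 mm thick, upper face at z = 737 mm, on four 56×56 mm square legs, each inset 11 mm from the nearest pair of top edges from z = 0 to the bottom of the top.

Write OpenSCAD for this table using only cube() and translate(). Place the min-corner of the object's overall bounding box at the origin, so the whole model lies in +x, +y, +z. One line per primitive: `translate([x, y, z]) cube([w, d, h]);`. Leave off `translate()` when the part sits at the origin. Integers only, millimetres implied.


// leg_h = 737 - 45 = 692
translate([0, 0, 692]) cube([693, 707, 45]);
translate([11, 11, 0]) cube([56, 56, 692]);
translate([626, 11, 0]) cube([56, 56, 692]);
translate([11, 640, 0]) cube([56, 56, 692]);
translate([626, 640, 0]) cube([56, 56, 692]);


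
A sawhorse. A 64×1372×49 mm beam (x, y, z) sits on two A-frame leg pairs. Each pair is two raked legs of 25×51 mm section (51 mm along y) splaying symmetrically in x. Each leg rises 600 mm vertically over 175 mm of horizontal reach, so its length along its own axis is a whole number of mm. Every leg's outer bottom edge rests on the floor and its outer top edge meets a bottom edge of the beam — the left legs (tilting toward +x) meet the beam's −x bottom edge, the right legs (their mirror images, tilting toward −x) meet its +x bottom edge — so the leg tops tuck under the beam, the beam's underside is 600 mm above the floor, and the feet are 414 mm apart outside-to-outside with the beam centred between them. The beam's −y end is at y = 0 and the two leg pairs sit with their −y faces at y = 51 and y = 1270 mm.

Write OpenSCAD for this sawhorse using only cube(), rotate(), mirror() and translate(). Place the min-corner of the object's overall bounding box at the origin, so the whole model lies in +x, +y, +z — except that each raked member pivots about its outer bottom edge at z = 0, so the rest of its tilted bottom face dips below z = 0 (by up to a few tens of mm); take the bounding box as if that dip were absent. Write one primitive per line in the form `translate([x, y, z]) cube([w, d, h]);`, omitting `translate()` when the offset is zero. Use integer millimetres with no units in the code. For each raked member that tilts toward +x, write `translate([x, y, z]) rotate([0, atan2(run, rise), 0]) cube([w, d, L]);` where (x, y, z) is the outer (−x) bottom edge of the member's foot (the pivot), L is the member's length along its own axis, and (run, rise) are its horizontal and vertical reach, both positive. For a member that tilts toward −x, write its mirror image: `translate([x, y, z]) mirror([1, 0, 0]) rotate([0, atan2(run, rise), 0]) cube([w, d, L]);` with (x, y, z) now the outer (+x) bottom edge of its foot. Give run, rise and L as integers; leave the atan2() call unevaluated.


// leg length = √(175² + 600²) = 625
// right-leg outer foot x = 2·175 + 64 = 414
// beam min-corner = (175, 0, 600)
translate([175, 0, 600]) cube([64, 1372, 49]);
translate([0, 51, 0]) rotate([0, atan2(175, 600), 0]) cube([25, 51, 625]);
translate([414, 51, 0]) mirror([1, 0, 0]) rotate([0, atan2(175, 600), 0]) cube([25, 51, 625]);
translate([0, 1270, 0]) rotate([0, atan2(175, 600), 0]) cube([25, 51, 625]);
translate([414, 1270, 0]) mirror([1, 0, 0]) rotate([0, atan2(175, 600), 0]) cube([25, 51, 625]);


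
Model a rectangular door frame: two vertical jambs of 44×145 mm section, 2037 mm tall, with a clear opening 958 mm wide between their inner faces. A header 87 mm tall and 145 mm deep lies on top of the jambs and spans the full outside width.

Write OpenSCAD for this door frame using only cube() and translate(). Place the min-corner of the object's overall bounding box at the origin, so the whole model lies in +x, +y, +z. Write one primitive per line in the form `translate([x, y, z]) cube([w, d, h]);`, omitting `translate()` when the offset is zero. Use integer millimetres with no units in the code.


cube([44, 145, 2037]);
translate([1002, 0, 0]) cube([44, 145, 2037]);
translate([0, 0, 2037]) cube([1046, 145, 87]);


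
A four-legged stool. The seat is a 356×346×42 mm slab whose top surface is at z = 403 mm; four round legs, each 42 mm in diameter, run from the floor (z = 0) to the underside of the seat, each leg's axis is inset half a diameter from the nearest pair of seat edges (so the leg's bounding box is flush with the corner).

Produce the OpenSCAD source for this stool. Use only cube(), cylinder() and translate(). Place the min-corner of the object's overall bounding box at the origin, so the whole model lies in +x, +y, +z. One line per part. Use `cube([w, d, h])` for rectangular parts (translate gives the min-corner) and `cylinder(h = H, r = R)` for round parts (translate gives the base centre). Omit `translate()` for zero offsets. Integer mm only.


translate([0, 0, 361]) cube([356, 346, 42]);
translate([21, 21, 0]) cylinder(h = 361, r = 21);
translate([335, 21, 0]) cylinder(h = 361, r = 21);
translate([21, 325, 0]) cylinder(h = 361, r = 21);
translate([335, 325, 0]) cylinder(h = 361, r = 21);


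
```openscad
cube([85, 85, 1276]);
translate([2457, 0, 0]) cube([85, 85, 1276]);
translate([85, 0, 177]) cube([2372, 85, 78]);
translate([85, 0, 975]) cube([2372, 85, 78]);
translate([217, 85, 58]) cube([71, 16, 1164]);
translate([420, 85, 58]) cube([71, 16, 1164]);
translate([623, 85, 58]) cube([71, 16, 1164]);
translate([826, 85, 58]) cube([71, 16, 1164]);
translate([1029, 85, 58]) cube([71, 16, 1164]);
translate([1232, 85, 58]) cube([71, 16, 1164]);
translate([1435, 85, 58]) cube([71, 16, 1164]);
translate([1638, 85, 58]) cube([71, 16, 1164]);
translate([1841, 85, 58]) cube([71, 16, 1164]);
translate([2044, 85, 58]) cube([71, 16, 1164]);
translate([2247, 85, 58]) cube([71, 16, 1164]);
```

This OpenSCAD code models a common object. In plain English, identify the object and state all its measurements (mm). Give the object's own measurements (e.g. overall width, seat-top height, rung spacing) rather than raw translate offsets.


A fence section. Two 85×85 mm posts, 1276 mm tall, stand on the floor with a clear span of 2372 mm between their inner faces. Two horizontal rails of 85×78 mm section span the gap between the posts with their undersides at z = 177 mm and z = 975 mm, flush with the posts' −y face. 11 pickets, each 71 mm wide, 16 mm thick and 1164 mm tall, are fixed to the +y face of the rails with their bottoms at z = 58 mm, spaced across the span with a 132 mm gap after the −x post and between neighbouring pickets, with 139 mm left before the +x post.


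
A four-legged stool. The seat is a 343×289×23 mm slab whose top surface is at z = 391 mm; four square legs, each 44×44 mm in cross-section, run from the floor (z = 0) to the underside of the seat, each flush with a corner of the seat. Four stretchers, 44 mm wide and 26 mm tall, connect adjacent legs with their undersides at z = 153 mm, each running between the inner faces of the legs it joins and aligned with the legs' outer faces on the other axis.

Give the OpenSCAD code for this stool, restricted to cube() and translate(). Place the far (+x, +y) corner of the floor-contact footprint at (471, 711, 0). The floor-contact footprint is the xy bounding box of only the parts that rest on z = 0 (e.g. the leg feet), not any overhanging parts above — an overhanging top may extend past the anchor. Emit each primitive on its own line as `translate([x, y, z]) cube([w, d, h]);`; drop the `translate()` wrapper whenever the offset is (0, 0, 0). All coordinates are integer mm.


translate([128, 422, 368]) cube([343, 289, 23]);
translate([128, 422, 0]) cube([44, 44, 368]);
translate([427, 422, 0]) cube([44, 44, 368]);
translate([128, 667, 0]) cube([44, 44, 368]);
translate([427, 667, 0]) cube([44, 44, 368]);
translate([172, 422, 153]) cube([255, 44, 26]);
translate([172, 667, 153]) cube([255, 44, 26]);
translate([128, 466, 153]) cube([44, 201, 26]);
translate([427, 466, 153]) cube([44, 201, 26]);


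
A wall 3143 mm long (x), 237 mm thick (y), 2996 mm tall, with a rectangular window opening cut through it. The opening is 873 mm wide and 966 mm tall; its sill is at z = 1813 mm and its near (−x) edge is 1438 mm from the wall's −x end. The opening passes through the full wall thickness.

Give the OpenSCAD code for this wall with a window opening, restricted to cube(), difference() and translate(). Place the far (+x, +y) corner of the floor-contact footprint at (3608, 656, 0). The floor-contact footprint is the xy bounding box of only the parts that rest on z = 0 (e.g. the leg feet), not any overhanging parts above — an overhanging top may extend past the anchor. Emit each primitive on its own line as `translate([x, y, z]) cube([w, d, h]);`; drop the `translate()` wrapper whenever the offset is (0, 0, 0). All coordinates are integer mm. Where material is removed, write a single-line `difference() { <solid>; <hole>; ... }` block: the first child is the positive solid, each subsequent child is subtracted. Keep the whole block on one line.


difference() { translate([465, 419, 0]) cube([3143, 237, 2996]); translate([1903, 419, 1813]) cube([873, 237, 966]); }


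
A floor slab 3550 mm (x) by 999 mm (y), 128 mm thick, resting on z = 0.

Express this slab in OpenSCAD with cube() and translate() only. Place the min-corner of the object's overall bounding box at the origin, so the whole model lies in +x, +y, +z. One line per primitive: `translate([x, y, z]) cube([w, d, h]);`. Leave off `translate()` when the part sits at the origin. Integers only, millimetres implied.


cube([3550, 999, 128]);


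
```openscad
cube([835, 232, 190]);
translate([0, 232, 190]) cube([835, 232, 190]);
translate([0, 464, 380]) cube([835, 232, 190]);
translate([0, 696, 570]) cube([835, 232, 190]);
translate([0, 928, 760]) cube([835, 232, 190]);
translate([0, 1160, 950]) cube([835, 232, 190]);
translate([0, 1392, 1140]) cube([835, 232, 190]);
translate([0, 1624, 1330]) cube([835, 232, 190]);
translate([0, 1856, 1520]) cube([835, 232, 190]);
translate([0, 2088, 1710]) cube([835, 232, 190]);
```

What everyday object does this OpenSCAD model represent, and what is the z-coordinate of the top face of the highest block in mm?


A staircase. The total rise is 1900 mm.

10 identical blocks, each offset up and back from the previous — a staircase. Each step is 190 mm tall and there are 10 of them, so the total rise is 10 × 190 = 1900 mm.


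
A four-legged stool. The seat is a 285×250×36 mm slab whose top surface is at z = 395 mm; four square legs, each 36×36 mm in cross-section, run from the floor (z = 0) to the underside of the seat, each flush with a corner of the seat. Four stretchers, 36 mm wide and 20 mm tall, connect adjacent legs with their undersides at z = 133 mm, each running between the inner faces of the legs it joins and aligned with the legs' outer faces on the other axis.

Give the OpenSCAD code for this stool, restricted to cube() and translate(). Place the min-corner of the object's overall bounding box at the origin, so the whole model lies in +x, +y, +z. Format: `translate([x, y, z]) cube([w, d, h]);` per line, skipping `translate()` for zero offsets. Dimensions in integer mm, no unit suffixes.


translate([0, 0, 359]) cube([285, 250, 36]);
cube([36, 36, 359]);
translate([249, 0, 0]) cube([36, 36, 359]);
translate([0, 214, 0]) cube([36, 36, 359]);
translate([249, 214, 0]) cube([36, 36, 359]);
translate([36, 0, 133]) cube([213, 36, 20]);
translate([36, 214, 133]) cube([213, 36, 20]);
translate([0, 36, 133]) cube([36, 178, 20]);
translate([249, 36, 133]) cube([36, 178, 20]);


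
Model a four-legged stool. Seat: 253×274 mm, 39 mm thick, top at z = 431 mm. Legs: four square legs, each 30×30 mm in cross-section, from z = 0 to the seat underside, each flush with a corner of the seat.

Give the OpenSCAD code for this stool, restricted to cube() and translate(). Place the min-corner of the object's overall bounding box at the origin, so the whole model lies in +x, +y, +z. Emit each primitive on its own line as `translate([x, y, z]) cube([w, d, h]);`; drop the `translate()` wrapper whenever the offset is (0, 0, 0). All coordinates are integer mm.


translate([0, 0, 392]) cube([253, 274, 39]);
cube([30, 30, 392]);
translate([223, 0, 0]) cube([30, 30, 392]);
translate([0, 244, 0]) cube([30, 30, 392]);
translate([223, 244, 0]) cube([30, 30, 392]);


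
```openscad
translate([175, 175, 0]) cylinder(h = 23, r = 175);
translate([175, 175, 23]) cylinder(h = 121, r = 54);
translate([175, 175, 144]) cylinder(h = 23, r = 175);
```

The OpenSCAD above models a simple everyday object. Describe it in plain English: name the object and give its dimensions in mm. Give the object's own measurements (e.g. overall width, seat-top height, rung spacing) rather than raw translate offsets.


A spool: two coaxial disc flanges of radius 175 mm and thickness 23 mm, joined by a core cylinder of radius 54 mm and height 121 mm. The lower flange rests on z = 0 and the three cylinders share a vertical axis.


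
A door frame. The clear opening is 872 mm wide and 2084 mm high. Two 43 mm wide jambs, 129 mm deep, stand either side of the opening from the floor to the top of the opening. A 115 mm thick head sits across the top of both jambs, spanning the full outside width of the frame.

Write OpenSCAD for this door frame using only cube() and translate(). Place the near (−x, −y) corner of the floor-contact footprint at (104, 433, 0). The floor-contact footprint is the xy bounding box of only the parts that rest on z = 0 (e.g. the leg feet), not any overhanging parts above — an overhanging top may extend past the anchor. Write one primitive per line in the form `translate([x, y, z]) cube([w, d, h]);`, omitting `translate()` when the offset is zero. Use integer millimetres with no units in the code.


translate([104, 433, 0]) cube([43, 129, 2084]);
translate([1019, 433, 0]) cube([43, 129, 2084]);
translate([104, 433, 2084]) cube([958, 129, 115]);


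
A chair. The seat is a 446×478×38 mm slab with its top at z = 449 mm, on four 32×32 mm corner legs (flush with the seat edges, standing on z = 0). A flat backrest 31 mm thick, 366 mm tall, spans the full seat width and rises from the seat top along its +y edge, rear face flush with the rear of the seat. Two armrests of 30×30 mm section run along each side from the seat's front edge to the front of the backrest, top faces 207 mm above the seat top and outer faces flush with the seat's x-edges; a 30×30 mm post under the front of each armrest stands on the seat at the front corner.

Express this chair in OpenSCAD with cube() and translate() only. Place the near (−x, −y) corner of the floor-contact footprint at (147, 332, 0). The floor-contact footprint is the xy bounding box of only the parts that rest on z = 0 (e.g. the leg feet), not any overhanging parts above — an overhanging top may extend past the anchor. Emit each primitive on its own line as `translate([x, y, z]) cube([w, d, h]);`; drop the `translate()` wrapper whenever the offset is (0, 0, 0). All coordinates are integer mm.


// leg_h = 449 - 38 = 411
// arm post h = 207 - 30 = 177
translate([147, 332, 411]) cube([446, 478, 38]);
translate([147, 332, 0]) cube([32, 32, 411]);
translate([561, 332, 0]) cube([32, 32, 411]);
translate([147, 778, 0]) cube([32, 32, 411]);
translate([561, 778, 0]) cube([32, 32, 411]);
translate([147, 779, 449]) cube([446, 31, 366]);
translate([147, 332, 626]) cube([30, 447, 30]);
translate([563, 332, 626]) cube([30, 447, 30]);
translate([147, 332, 449]) cube([30, 30, 177]);
translate([563, 332, 449]) cube([30, 30, 177]);


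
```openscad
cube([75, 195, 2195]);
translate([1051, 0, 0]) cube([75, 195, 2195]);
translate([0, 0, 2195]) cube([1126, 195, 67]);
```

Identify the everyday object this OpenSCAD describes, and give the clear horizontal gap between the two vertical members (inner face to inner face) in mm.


A door frame. The clear opening width is 976 mm.

Two 2195 mm tall posts with a header on top — a door frame. The left jamb is 75 mm wide at x = 0; the right jamb starts at x = 1051. The clear opening is 1051 − 75 = 976 mm.


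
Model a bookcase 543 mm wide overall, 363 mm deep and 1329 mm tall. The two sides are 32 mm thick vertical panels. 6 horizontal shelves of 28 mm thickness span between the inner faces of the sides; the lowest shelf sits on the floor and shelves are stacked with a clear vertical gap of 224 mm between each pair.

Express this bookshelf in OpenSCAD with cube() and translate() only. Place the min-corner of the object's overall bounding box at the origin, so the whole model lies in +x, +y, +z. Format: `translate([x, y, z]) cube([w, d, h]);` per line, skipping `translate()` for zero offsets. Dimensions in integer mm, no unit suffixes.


cube([32, 363, 1329]);
translate([511, 0, 0]) cube([32, 363, 1329]);
translate([32, 0, 0]) cube([479, 363, 28]);
translate([32, 0, 252]) cube([479, 363, 28]);
translate([32, 0, 504]) cube([479, 363, 28]);
translate([32, 0, 756]) cube([479, 363, 28]);
translate([32, 0, 1008]) cube([479, 363, 28]);
translate([32, 0, 1260]) cube([479, 363, 28]);


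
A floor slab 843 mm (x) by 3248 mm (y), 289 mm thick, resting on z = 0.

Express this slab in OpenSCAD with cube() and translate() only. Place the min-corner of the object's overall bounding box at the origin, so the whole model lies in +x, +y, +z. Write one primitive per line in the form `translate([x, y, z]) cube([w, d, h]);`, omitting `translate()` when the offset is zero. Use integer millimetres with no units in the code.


cube([843, 3248, 289]);


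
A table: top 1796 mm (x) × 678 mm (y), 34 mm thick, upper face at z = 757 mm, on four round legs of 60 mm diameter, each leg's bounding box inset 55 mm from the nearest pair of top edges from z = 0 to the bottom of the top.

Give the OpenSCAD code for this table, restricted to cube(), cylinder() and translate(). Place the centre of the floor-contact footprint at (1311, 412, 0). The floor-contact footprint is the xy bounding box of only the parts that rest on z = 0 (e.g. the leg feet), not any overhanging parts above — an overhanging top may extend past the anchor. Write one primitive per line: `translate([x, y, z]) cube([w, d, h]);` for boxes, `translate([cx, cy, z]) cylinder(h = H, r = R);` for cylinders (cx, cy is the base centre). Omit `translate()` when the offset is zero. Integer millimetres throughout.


// leg_h = 757 - 34 = 723
translate([413, 73, 723]) cube([1796, 678, 34]);
translate([498, 158, 0]) cylinder(h = 723, r = 30);
translate([2124, 158, 0]) cylinder(h = 723, r = 30);
translate([498, 666, 0]) cylinder(h = 723, r = 30);
translate([2124, 666, 0]) cylinder(h = 723, r = 30);


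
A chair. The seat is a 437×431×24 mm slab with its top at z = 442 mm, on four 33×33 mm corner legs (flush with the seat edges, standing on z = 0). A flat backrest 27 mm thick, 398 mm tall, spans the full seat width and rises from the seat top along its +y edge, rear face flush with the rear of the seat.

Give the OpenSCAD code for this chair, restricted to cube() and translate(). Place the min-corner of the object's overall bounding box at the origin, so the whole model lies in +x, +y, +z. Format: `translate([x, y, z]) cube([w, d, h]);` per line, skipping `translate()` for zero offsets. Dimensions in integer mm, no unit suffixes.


translate([0, 0, 418]) cube([437, 431, 24]);
cube([33, 33, 418]);
translate([404, 0, 0]) cube([33, 33, 418]);
translate([0, 398, 0]) cube([33, 33, 418]);
translate([404, 398, 0]) cube([33, 33, 418]);
translate([0, 404, 442]) cube([437, 27, 398]);


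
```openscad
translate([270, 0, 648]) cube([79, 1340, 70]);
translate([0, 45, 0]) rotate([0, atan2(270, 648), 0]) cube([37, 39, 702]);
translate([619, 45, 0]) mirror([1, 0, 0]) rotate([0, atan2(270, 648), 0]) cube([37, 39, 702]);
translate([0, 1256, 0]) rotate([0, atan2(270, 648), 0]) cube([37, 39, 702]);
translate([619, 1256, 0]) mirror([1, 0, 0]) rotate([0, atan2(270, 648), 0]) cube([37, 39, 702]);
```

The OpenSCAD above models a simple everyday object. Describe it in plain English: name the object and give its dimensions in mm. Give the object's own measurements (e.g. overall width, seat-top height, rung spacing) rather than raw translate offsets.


A sawhorse. A 79×1340×70 mm beam (x, y, z) sits on two A-frame leg pairs. Each pair is two raked legs of 37×39 mm section (39 mm along y) splaying symmetrically in x. Each leg rises 648 mm vertically over 270 mm of horizontal reach and is 702 mm long along its own axis. Every leg's outer bottom edge rests on the floor and its outer top edge meets a bottom edge of the beam — the left legs (tilting toward +x) meet the beam's −x bottom edge, the right legs (their mirror images, tilting toward −x) meet its +x bottom edge — so the leg tops tuck under the beam, the beam's underside is 648 mm above the floor, and the feet are 619 mm apart outside-to-outside with the beam centred between them. The two leg pairs are set in 45 mm from either end of the beam.


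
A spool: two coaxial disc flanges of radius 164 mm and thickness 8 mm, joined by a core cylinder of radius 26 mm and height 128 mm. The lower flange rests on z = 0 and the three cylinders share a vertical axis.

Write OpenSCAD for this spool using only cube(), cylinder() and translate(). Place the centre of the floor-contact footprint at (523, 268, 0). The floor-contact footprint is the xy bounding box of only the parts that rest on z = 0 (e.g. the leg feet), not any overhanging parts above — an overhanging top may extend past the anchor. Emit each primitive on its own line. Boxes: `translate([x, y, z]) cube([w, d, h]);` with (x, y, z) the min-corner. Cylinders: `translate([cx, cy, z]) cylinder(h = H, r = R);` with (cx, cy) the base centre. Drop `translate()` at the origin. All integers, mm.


translate([523, 268, 0]) cylinder(h = 8, r = 164);
translate([523, 268, 8]) cylinder(h = 128, r = 26);
translate([523, 268, 136]) cylinder(h = 8, r = 164);


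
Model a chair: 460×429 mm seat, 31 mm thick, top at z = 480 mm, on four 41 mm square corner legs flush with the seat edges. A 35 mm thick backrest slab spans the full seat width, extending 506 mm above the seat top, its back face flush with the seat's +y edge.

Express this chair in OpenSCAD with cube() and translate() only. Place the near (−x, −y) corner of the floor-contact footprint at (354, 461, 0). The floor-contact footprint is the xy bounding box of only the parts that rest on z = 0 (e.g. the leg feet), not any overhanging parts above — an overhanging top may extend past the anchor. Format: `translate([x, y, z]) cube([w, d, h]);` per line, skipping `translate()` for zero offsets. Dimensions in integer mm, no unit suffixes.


translate([354, 461, 449]) cube([460, 429, 31]);
translate([354, 461, 0]) cube([41, 41, 449]);
translate([773, 461, 0]) cube([41, 41, 449]);
translate([354, 849, 0]) cube([41, 41, 449]);
translate([773, 849, 0]) cube([41, 41, 449]);
translate([354, 855, 480]) cube([460, 35, 506]);


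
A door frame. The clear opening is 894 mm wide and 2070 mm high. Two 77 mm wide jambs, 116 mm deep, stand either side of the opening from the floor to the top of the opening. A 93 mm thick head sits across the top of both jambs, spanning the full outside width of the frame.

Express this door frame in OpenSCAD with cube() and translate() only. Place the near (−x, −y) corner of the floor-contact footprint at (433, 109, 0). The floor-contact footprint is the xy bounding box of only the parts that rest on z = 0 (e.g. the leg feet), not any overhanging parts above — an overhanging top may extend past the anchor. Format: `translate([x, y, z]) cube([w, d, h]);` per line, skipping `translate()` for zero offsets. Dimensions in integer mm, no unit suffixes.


translate([433, 109, 0]) cube([77, 116, 2070]);
translate([1404, 109, 0]) cube([77, 116, 2070]);
translate([433, 109, 2070]) cube([1048, 116, 93]);


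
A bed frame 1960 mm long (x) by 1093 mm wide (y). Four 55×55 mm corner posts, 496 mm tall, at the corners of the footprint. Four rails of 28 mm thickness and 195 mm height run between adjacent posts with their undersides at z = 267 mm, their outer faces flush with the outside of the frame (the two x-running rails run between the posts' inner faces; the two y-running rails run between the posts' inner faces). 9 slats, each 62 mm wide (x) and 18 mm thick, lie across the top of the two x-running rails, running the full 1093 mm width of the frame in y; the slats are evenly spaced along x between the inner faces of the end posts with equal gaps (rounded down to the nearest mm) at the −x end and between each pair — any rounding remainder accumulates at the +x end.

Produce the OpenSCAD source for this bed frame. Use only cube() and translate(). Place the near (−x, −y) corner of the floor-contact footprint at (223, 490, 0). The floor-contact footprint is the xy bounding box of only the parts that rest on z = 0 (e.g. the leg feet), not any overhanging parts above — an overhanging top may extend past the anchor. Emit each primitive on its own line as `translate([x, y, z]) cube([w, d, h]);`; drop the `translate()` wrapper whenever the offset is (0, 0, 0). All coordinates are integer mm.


translate([223, 490, 0]) cube([55, 55, 496]);
translate([223, 1528, 0]) cube([55, 55, 496]);
translate([2128, 490, 0]) cube([55, 55, 496]);
translate([2128, 1528, 0]) cube([55, 55, 496]);
translate([278, 490, 267]) cube([1850, 28, 195]);
translate([278, 1555, 267]) cube([1850, 28, 195]);
translate([223, 545, 267]) cube([28, 983, 195]);
translate([2155, 545, 267]) cube([28, 983, 195]);
translate([407, 490, 462]) cube([62, 1093, 18]);
translate([598, 490, 462]) cube([62, 1093, 18]);
translate([789, 490, 462]) cube([62, 1093, 18]);
translate([980, 490, 462]) cube([62, 1093, 18]);
translate([1171, 490, 462]) cube([62, 1093, 18]);
translate([1362, 490, 462]) cube([62, 1093, 18]);
translate([1553, 490, 462]) cube([62, 1093, 18]);
translate([1744, 490, 462]) cube([62, 1093, 18]);
translate([1935, 490, 462]) cube([62, 1093, 18]);
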